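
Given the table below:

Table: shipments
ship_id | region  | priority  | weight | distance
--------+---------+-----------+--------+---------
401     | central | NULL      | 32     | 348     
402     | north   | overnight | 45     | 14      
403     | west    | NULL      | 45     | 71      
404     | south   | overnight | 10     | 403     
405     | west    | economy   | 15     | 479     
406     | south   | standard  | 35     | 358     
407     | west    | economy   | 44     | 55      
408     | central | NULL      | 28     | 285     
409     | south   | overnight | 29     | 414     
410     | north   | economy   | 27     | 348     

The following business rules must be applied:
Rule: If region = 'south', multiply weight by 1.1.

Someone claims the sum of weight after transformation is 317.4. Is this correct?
Yes, the result is correct.

Step 1: Calculate the correct sum after transformation
Step 2: Apply multiplier 1.1 to records where region = 'south'
Step 3: Correct result = 317.4
Step 4: Claimed result = 317.4
Step 5: 317.4 = 317.4 ✓
Conclusion: The claimed result is correct.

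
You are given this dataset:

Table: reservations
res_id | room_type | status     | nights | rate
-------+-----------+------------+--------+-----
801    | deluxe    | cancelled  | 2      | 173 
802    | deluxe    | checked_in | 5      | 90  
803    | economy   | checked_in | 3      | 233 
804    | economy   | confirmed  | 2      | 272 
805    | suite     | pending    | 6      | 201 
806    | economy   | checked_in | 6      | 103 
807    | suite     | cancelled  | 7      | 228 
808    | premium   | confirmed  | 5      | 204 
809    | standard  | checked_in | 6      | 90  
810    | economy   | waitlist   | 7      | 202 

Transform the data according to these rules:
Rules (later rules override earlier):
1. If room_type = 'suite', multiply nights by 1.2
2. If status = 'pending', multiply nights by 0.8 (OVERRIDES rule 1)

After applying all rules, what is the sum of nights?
49.2

Step 1: Rule 2 takes priority for records with status = 'pending'
  - 1 records: 6 × 0.8 = 4.8
Step 2: Rule 1 applies to remaining records with room_type = 'suite'
  - 1 records: 7 × 1.2 = 8.4
Step 3: Other records unchanged: 36
Step 4: Final sum = 4.8 + 8.4 + 36 = 49.2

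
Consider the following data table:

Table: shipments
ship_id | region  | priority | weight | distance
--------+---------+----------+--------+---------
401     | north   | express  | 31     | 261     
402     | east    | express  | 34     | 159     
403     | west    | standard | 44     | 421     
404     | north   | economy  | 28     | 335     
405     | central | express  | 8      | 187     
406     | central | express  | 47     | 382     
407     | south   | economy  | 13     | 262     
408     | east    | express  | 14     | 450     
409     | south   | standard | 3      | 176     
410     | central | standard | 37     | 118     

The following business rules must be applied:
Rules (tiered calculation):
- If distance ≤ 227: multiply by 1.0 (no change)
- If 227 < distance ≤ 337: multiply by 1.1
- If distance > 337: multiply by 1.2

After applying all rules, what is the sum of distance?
3087.4

Step 1: Tier 1 (distance ≤ 227): 4 records, sum = 640 × 1.0 = 640.0
Step 2: Tier 2 (227 < distance ≤ 337): 3 records, sum = 858 × 1.1 = 943.8
Step 3: Tier 3 (distance > 337): 3 records, sum = 1253 × 1.2 = 1503.6
Step 4: Final sum = 640.0 + 943.8 + 1503.6 = 3087.4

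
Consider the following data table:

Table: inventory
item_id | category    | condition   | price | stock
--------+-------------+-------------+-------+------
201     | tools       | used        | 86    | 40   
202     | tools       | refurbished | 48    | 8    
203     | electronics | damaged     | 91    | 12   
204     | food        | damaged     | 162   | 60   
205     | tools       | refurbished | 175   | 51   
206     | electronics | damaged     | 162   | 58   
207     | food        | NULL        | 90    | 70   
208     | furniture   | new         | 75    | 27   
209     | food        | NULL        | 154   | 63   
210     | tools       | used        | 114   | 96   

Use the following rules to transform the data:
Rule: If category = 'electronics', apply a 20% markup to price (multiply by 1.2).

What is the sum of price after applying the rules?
1207.6

Step 1: Records with category = 'electronics' have total price = 253
Step 2: Apply multiplier: 253 × 1.2 = 303.6
Step 3: Other records total: 904
Step 4: Final sum = 303.6 + 904 = 1207.6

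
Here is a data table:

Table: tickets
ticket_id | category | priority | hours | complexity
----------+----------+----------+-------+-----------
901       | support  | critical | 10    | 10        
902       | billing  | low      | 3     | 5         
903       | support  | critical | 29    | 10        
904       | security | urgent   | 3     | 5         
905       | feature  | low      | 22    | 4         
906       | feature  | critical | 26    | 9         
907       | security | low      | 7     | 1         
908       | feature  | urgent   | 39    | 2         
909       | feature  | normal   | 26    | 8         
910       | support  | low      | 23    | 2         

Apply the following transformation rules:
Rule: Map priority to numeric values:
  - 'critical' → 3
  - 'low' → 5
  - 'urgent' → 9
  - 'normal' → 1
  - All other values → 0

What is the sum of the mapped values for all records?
48

Step 1: Apply mapping to each record
Step 2: Count by status:
  'critical': 3 records × 3 = 9
  'low': 4 records × 5 = 20
  'urgent': 2 records × 9 = 18
  'normal': 1 records × 1 = 1
Step 3: Sum all mapped values = 48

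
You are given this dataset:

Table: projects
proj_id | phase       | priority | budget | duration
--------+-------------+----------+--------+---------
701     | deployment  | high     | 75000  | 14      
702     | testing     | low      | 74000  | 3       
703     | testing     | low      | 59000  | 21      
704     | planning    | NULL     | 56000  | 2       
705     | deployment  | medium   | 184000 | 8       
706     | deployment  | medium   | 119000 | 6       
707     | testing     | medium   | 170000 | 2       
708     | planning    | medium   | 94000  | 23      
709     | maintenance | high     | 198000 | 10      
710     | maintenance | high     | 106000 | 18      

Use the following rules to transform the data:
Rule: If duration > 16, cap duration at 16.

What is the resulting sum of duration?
93

Step 1: 3 records have duration > 16
Step 2: These records originally summed to 62
Step 3: After capping: 3 × 16 = 48
Step 4: Unaffected records sum: 45
Step 5: Final sum = 48 + 45 = 93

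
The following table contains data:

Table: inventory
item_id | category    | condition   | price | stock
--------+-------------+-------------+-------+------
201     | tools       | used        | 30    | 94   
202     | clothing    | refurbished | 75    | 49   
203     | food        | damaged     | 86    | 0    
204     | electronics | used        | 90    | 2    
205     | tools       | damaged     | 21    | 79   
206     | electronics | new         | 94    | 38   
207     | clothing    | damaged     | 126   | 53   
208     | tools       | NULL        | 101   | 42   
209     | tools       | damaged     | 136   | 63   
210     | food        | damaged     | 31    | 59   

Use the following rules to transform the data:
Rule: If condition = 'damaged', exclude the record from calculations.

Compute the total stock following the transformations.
225

Step 1: Identify records where condition = 'damaged'
Step 2: The excluded records sum to 254
Step 3: Original total stock = 479
Step 4: Remaining total = 479 - 254 = 225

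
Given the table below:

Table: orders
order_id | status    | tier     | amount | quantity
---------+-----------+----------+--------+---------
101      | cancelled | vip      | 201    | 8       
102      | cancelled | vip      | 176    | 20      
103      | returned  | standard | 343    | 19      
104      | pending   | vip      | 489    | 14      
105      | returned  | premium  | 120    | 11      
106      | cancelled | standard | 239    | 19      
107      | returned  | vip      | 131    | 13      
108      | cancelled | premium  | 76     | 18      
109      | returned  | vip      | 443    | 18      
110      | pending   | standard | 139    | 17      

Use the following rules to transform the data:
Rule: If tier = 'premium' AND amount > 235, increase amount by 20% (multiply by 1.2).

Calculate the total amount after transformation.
2357

Step 1: Find records where tier = 'premium' AND amount > 235
Step 2: 0 records match, summing to 0
Step 3: After multiplier: 0 × 1.2 = 0.0
Step 4: Unaffected records sum: 2357
Step 5: Final sum = 0.0 + 2357 = 2357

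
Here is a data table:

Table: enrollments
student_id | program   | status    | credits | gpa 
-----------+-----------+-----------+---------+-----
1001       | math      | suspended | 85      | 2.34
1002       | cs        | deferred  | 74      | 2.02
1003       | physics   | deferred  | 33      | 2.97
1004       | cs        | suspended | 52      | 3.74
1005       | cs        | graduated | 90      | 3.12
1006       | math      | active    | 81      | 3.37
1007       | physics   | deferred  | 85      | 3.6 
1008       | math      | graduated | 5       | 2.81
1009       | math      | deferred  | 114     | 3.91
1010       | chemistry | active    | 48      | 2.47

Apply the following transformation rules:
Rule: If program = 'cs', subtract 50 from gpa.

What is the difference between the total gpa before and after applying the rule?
150.0

Step 1: Original sum of gpa = 30.35
Step 2: 3 records have program = 'cs'
Step 3: Each affected record changes by -50
Step 4: Total change = 3 × -50 = -150
Step 5: New sum = 30.35 + -150 = -119.65
Step 6: Difference = |-119.65 - 30.35| = 150.0
        (Sum decreased by 150.0)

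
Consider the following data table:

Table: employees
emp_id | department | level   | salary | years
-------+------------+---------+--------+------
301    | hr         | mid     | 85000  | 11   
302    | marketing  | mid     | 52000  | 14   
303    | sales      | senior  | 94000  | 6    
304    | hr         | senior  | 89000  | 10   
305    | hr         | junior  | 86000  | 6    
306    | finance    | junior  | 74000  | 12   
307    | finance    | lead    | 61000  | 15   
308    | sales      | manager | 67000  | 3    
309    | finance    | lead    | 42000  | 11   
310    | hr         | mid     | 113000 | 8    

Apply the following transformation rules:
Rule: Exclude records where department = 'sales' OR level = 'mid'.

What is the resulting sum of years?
54

Step 1: Find records where department = 'sales' OR level = 'mid'
Step 2: 5 records match, summing to 42
Step 3: Original sum: 96
Step 4: Remaining sum = 96 - 42 = 54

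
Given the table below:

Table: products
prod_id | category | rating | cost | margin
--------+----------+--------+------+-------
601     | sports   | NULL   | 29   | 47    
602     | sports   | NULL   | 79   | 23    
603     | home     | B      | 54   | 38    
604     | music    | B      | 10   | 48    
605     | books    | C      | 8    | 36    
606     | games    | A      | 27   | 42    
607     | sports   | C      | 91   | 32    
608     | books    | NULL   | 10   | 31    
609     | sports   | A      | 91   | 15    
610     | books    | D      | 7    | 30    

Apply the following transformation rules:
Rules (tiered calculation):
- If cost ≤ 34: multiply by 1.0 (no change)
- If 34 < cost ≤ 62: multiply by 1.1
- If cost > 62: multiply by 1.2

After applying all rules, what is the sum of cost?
463.6

Step 1: Tier 1 (cost ≤ 34): 6 records, sum = 91 × 1.0 = 91.0
Step 2: Tier 2 (34 < cost ≤ 62): 1 records, sum = 54 × 1.1 = 59.4
Step 3: Tier 3 (cost > 62): 3 records, sum = 261 × 1.2 = 313.2
Step 4: Final sum = 91.0 + 59.4 + 313.2 = 463.6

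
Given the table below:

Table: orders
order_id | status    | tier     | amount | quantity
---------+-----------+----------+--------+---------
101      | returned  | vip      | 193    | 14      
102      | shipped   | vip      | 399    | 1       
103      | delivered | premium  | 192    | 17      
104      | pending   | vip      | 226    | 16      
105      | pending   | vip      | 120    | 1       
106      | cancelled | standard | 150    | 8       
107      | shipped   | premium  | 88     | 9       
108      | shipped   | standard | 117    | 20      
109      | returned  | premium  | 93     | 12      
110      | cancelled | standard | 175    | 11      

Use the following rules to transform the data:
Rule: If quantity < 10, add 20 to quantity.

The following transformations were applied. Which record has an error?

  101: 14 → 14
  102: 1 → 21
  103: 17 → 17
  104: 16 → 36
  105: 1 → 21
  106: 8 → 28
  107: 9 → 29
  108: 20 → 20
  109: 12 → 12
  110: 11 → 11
Record 104 has an error. The correct transformed value should be 16, not 36.

Step 1: Check each record against the rule
Step 2: Record 104 has quantity = 16
Step 3: Since 16 >= 10, the bonus should not have been applied
Step 4: Correct value = 16, but claimed value = 36
Conclusion: Record 104 has the error.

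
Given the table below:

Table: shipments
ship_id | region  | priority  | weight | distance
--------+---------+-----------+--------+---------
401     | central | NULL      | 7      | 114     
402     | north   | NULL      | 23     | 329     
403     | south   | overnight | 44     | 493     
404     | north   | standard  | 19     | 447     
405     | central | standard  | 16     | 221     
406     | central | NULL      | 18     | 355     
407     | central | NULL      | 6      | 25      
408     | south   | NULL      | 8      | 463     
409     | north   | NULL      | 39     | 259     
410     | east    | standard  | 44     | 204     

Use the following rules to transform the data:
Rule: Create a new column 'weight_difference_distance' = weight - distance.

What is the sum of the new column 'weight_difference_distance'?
-2686

Step 1: For each record, compute weight - distance
Example calculations:
  7 - 114 = -107
  23 - 329 = -306
  44 - 493 = -449
  ...
Step 2: Sum all derived values
Step 3: Total = -2686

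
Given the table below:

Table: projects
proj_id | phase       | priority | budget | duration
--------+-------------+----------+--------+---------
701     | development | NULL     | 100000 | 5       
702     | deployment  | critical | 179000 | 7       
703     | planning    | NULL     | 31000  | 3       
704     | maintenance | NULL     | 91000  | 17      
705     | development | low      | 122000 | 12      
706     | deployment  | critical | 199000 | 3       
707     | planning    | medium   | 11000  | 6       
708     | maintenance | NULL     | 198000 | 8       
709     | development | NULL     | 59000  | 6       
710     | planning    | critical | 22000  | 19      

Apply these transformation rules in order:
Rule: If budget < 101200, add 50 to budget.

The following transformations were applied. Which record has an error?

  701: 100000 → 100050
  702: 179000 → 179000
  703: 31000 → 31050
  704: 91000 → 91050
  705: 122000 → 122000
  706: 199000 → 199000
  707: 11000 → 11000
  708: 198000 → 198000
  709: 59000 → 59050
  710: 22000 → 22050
Record 707 has an error. The correct transformed value should be 11050, not 11000.

Step 1: Check each record against the rule
Step 2: Record 707 has budget = 11000
Step 3: Since 11000 < 101200, the bonus should have been applied
Step 4: Correct value = 11050, but claimed value = 11000
Conclusion: Record 707 has the error.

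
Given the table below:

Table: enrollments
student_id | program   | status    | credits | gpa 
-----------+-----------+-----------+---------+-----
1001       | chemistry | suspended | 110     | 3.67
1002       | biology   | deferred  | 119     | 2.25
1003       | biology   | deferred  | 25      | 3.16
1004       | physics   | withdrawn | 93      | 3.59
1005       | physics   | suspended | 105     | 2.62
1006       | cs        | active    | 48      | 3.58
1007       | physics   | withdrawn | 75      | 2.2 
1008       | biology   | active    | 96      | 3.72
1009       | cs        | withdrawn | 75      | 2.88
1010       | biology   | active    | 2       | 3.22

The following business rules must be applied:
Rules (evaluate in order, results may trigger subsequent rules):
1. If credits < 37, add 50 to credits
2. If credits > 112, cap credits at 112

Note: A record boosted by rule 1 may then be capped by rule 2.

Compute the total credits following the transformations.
841

Step 1: Apply rule 1 to records with credits < 37
  - 2 records get bonus of 50
  - Of these, 0 records then exceed 112 and get capped
Step 2: Apply rule 2 to records with credits > 112
  - 1 records (original) are capped
Step 3: Calculate final sum = 841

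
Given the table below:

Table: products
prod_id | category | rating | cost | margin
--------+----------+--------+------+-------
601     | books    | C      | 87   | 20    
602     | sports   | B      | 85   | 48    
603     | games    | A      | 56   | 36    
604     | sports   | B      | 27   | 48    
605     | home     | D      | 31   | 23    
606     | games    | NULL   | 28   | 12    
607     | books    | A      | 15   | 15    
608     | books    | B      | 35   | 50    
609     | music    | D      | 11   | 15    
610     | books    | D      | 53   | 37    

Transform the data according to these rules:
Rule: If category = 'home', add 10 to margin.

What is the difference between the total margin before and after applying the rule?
10

Step 1: Original sum of margin = 304
Step 2: 1 records have category = 'home'
Step 3: Each affected record changes by 10
Step 4: Total change = 1 × 10 = 10
Step 5: New sum = 304 + 10 = 314
Step 6: Difference = |314 - 304| = 10
        (Sum increased by 10)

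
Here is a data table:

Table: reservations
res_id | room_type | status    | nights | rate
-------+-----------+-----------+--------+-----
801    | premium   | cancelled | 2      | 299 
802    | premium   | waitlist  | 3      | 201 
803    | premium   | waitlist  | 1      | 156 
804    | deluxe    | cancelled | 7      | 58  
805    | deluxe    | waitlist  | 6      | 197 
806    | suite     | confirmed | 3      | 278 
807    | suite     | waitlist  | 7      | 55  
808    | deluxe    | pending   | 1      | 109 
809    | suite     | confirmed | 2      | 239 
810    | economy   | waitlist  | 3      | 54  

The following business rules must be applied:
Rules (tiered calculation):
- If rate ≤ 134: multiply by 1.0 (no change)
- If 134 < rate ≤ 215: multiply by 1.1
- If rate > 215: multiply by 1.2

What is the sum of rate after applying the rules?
1864.6

Step 1: Tier 1 (rate ≤ 134): 4 records, sum = 276 × 1.0 = 276.0
Step 2: Tier 2 (134 < rate ≤ 215): 3 records, sum = 554 × 1.1 = 609.4
Step 3: Tier 3 (rate > 215): 3 records, sum = 816 × 1.2 = 979.2
Step 4: Final sum = 276.0 + 609.4 + 979.2 = 1864.6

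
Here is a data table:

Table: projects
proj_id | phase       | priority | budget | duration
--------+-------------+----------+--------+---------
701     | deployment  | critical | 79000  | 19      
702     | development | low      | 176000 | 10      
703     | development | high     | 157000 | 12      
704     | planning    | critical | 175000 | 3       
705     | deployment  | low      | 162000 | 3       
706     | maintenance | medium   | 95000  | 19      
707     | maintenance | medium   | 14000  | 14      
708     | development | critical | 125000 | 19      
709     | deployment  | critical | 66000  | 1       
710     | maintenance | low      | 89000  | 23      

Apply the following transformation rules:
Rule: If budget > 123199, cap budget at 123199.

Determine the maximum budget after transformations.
123199

Step 1: Original maximum budget = 176000
Step 2: Apply cap at 123199
Step 3: 5 records had budget > 123199 and were capped
Step 4: Maximum after transformation = 123199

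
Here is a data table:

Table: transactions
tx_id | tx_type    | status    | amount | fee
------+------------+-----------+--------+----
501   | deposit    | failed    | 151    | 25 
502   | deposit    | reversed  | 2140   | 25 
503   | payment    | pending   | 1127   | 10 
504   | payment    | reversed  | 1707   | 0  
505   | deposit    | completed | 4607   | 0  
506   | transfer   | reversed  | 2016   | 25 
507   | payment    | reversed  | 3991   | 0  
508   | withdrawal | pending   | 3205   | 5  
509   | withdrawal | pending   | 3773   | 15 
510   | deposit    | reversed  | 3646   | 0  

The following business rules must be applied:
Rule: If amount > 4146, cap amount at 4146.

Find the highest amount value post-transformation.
4146

Step 1: Original maximum amount = 4607
Step 2: Apply cap at 4146
Step 3: 1 records had amount > 4146 and were capped
Step 4: Maximum after transformation = 4146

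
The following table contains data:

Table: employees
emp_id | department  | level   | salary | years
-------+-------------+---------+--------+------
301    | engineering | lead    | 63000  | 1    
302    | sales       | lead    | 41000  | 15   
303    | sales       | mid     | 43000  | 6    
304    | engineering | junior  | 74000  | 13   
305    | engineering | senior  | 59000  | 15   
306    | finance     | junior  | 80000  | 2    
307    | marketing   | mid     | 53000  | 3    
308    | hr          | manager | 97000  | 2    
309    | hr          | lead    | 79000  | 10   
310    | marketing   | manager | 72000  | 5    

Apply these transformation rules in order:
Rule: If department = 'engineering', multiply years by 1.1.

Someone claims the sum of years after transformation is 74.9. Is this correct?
Yes, the result is correct.

Step 1: Calculate the correct sum after transformation
Step 2: Apply multiplier 1.1 to records where department = 'engineering'
Step 3: Correct result = 74.9
Step 4: Claimed result = 74.9
Step 5: 74.9 = 74.9 ✓
Conclusion: The claimed result is correct.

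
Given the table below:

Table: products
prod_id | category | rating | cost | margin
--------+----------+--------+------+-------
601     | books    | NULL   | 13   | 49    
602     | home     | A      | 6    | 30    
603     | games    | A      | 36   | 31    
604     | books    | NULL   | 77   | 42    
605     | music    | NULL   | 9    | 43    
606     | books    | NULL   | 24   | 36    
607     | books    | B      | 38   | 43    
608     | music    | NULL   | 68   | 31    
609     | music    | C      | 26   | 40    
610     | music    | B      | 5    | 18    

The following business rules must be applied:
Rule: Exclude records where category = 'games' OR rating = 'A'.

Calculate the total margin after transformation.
302

Step 1: Find records where category = 'games' OR rating = 'A'
Step 2: 2 records match, summing to 61
Step 3: Original sum: 363
Step 4: Remaining sum = 363 - 61 = 302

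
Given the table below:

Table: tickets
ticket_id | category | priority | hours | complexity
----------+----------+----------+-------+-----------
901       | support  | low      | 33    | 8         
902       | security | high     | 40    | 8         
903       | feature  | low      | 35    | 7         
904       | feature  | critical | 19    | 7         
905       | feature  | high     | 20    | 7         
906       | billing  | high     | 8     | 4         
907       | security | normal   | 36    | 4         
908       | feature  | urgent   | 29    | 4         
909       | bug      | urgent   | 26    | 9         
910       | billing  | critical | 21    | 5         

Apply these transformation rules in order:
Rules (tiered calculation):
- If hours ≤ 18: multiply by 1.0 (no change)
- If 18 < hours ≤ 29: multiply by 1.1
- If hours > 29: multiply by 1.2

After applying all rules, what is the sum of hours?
307.3

Step 1: Tier 1 (hours ≤ 18): 1 records, sum = 8 × 1.0 = 8.0
Step 2: Tier 2 (18 < hours ≤ 29): 5 records, sum = 115 × 1.1 = 126.5
Step 3: Tier 3 (hours > 29): 4 records, sum = 144 × 1.2 = 172.8
Step 4: Final sum = 8.0 + 126.5 + 172.8 = 307.3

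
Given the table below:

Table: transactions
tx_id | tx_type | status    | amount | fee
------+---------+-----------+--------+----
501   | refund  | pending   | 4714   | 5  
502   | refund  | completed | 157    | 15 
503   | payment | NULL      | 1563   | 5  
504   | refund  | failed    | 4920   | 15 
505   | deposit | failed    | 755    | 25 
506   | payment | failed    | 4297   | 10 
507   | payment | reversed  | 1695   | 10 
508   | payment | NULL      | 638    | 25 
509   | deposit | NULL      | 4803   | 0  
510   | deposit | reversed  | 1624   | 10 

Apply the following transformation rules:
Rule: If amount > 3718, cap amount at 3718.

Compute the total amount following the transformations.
21304

Step 1: 4 records have amount > 3718
Step 2: These records originally summed to 18734
Step 3: After capping: 4 × 3718 = 14872
Step 4: Unaffected records sum: 6432
Step 5: Final sum = 14872 + 6432 = 21304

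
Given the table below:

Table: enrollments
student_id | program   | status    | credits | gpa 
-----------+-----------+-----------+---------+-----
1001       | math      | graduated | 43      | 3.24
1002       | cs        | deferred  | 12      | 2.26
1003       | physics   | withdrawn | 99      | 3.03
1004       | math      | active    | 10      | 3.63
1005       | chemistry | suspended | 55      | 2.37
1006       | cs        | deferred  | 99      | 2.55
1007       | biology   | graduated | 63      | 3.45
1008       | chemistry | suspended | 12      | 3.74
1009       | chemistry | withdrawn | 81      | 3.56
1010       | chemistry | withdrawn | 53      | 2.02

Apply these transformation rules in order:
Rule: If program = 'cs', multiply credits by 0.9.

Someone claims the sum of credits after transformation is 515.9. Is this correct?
Yes, the result is correct.

Step 1: Calculate the correct sum after transformation
Step 2: Apply multiplier 0.9 to records where program = 'cs'
Step 3: Correct result = 515.9
Step 4: Claimed result = 515.9
Step 5: 515.9 = 515.9 ✓
Conclusion: The claimed result is correct.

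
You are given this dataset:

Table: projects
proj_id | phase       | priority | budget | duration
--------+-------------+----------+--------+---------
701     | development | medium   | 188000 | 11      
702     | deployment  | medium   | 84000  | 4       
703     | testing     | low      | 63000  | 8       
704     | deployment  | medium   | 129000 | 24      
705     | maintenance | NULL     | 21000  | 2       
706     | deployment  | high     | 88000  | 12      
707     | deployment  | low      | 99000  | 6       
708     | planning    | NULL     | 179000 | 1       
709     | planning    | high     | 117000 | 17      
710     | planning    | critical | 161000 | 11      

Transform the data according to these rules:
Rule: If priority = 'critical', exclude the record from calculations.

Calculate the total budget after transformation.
968000

Step 1: Identify records where priority = 'critical'
Step 2: The excluded records sum to 161000
Step 3: Original total budget = 1129000
Step 4: Remaining total = 1129000 - 161000 = 968000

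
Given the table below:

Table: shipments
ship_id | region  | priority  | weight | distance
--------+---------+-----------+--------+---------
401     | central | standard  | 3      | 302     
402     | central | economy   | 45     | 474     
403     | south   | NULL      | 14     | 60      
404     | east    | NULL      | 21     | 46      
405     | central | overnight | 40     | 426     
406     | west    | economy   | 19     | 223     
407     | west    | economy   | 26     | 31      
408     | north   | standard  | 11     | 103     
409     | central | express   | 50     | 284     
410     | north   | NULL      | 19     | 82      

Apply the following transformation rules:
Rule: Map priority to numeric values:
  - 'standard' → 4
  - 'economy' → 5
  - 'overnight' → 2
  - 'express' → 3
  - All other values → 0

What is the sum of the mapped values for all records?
28

Step 1: Apply mapping to each record
Step 2: Count by status:
  'standard': 2 records × 4 = 8
  'economy': 3 records × 5 = 15
  'overnight': 1 records × 2 = 2
  'express': 1 records × 3 = 3
Step 3: Sum all mapped values = 28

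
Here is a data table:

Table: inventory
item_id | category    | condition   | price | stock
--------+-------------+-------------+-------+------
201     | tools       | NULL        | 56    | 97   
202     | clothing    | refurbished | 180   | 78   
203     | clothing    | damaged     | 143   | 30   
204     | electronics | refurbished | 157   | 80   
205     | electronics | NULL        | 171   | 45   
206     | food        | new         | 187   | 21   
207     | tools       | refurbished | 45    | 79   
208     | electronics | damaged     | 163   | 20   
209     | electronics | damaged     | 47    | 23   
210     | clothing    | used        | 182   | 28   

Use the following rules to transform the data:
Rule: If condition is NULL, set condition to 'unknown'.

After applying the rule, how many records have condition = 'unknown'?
2

Step 1: Count records where condition IS NULL
Step 2: Found 2 records with NULL condition
Step 3: These records will have condition set to 'unknown'
Step 4: Records already having condition = 'unknown': 0
Step 5: Answer: 2 + 0 = 2 records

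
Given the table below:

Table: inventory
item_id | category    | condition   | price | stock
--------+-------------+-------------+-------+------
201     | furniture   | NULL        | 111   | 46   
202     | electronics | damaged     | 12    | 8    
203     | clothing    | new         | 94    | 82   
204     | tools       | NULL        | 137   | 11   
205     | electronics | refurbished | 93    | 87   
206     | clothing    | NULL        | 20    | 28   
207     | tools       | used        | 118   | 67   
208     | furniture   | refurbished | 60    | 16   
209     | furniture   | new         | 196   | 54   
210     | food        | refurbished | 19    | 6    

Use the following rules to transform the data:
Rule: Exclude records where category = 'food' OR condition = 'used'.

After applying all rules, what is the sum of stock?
332

Step 1: Find records where category = 'food' OR condition = 'used'
Step 2: 2 records match, summing to 73
Step 3: Original sum: 405
Step 4: Remaining sum = 405 - 73 = 332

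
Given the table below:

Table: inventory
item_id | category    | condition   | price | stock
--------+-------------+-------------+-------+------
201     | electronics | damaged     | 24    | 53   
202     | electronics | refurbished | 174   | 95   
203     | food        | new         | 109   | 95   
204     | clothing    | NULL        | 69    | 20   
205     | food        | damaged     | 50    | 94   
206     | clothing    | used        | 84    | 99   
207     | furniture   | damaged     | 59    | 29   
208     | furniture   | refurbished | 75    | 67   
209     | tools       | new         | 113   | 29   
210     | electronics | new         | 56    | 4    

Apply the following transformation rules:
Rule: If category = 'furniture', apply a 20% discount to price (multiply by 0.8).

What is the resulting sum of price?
786.2

Step 1: Records with category = 'furniture' have total price = 134
Step 2: Apply multiplier: 134 × 0.8 = 107.2
Step 3: Other records total: 679
Step 4: Final sum = 107.2 + 679 = 786.2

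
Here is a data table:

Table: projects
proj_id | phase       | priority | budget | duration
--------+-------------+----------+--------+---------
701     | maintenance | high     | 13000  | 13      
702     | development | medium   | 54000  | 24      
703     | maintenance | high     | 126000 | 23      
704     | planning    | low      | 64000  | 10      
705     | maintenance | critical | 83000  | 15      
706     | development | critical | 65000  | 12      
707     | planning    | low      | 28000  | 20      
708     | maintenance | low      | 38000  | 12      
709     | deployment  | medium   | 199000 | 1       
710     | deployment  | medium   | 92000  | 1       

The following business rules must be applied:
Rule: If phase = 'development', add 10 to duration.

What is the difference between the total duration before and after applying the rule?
20

Step 1: Original sum of duration = 131
Step 2: 2 records have phase = 'development'
Step 3: Each affected record changes by 10
Step 4: Total change = 2 × 10 = 20
Step 5: New sum = 131 + 20 = 151
Step 6: Difference = |151 - 131| = 20
        (Sum increased by 20)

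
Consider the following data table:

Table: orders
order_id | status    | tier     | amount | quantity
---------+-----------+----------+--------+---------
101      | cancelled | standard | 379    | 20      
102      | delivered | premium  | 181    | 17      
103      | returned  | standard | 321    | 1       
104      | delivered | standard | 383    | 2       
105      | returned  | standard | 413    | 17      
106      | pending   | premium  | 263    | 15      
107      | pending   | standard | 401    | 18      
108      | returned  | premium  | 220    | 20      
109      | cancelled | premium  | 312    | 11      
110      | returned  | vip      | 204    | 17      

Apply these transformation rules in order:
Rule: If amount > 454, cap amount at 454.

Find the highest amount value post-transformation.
413

Step 1: Original maximum amount = 413
Step 2: Check cap of 454 against maximum
Step 3: No records exceed the cap (max 413 <= cap 454), so no capping applies
Step 4: Maximum after transformation = 413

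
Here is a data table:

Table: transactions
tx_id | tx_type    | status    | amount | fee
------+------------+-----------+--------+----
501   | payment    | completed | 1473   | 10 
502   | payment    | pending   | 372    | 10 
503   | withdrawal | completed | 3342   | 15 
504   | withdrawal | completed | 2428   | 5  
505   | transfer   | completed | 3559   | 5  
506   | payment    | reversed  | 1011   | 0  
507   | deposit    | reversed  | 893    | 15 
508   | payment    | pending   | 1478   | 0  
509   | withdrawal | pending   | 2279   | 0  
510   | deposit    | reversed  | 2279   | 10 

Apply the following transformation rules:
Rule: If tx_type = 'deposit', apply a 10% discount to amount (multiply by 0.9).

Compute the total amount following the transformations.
18796.8

Step 1: Records with tx_type = 'deposit' have total amount = 3172
Step 2: Apply multiplier: 3172 × 0.9 = 2854.8
Step 3: Other records total: 15942
Step 4: Final sum = 2854.8 + 15942 = 18796.8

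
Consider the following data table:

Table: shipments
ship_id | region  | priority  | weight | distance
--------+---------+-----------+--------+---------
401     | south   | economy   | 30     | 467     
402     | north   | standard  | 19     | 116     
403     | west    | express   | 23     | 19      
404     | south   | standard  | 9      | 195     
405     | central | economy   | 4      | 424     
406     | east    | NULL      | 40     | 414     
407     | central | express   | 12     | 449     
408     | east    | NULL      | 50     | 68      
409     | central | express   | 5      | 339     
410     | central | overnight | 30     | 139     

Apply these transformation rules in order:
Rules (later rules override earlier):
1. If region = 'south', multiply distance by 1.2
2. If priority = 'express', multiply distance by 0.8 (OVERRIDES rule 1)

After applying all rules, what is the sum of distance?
2601.0

Step 1: Rule 2 takes priority for records with priority = 'express'
  - 3 records: 807 × 0.8 = 645.6
Step 2: Rule 1 applies to remaining records with region = 'south'
  - 2 records: 662 × 1.2 = 794.4
Step 3: Other records unchanged: 1161
Step 4: Final sum = 645.6 + 794.4 + 1161 = 2601.0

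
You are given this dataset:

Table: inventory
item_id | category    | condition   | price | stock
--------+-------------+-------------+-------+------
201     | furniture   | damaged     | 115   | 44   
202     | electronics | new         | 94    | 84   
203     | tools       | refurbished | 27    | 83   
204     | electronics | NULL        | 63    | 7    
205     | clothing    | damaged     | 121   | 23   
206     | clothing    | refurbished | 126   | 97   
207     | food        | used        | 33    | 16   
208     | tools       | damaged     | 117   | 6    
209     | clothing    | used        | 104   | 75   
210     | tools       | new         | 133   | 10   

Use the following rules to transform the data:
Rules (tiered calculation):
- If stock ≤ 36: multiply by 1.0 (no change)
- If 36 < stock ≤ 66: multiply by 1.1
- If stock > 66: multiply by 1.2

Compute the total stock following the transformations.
517.2

Step 1: Tier 1 (stock ≤ 36): 5 records, sum = 62 × 1.0 = 62.0
Step 2: Tier 2 (36 < stock ≤ 66): 1 records, sum = 44 × 1.1 = 48.4
Step 3: Tier 3 (stock > 66): 4 records, sum = 339 × 1.2 = 406.8
Step 4: Final sum = 62.0 + 48.4 + 406.8 = 517.2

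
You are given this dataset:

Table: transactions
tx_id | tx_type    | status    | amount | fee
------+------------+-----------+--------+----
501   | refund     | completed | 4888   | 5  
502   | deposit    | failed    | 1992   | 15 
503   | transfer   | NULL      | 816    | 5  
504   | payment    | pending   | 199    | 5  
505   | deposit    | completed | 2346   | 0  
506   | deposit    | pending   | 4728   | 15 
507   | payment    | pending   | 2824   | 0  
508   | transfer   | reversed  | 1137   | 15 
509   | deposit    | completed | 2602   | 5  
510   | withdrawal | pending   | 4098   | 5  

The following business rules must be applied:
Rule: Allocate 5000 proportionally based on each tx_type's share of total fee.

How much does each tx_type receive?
deposit: 2500.0, payment: 357.14, refund: 357.14, transfer: 1428.57, withdrawal: 357.14

Step 1: Calculate total fee = 70
Step 2: Calculate each tx_type's proportion:
  deposit: 35/70 = 50.00% → 2500.0
  payment: 5/70 = 7.14% → 357.14
  refund: 5/70 = 7.14% → 357.14
  transfer: 20/70 = 28.57% → 1428.57
  withdrawal: 5/70 = 7.14% → 357.14
Step 3: Verify: sum of allocations ≈ 5000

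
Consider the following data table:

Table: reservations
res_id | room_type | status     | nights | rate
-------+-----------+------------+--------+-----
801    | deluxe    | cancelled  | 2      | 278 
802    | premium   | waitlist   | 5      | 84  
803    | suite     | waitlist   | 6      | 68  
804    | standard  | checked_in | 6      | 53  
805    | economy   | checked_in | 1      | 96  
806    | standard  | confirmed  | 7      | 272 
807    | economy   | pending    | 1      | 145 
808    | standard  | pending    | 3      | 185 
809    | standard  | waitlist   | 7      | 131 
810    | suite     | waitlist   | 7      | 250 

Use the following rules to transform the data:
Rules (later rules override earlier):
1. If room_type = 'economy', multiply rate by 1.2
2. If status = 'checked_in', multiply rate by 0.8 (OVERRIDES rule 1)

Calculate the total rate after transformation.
1561.2

Step 1: Rule 2 takes priority for records with status = 'checked_in'
  - 2 records: 149 × 0.8 = 119.2
Step 2: Rule 1 applies to remaining records with room_type = 'economy'
  - 1 records: 145 × 1.2 = 174.0
Step 3: Other records unchanged: 1268
Step 4: Final sum = 119.2 + 174.0 + 1268 = 1561.2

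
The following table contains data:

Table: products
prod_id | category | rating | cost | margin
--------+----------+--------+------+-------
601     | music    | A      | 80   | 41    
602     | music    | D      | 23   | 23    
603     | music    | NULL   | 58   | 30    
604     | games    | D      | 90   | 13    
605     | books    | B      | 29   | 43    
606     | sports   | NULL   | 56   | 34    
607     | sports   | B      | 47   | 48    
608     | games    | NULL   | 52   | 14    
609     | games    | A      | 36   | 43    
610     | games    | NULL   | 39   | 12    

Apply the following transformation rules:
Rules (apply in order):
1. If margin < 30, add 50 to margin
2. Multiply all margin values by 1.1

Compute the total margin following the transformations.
551.1

Step 1: Apply Rule 1 - Add 50 to records with margin < 30
  - 4 records affected: 62 + (4 × 50) = 262
  - Unaffected records: 239
  - Sum after Rule 1: 501
Step 2: Apply Rule 2 - Multiply all by 1.1
  - 501 × 1.1 = 551.1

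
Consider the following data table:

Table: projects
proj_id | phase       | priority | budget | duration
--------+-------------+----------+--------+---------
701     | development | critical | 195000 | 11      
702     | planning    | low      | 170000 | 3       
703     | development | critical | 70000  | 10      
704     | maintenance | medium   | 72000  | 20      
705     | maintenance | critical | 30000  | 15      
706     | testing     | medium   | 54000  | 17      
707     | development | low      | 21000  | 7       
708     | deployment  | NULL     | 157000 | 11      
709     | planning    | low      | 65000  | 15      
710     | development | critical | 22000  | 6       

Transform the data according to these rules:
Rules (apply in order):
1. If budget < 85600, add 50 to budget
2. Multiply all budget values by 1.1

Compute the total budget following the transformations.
941985.0

Step 1: Apply Rule 1 - Add 50 to records with budget < 85600
  - 7 records affected: 334000 + (7 × 50) = 334350
  - Unaffected records: 522000
  - Sum after Rule 1: 856350
Step 2: Apply Rule 2 - Multiply all by 1.1
  - 856350 × 1.1 = 941985.0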